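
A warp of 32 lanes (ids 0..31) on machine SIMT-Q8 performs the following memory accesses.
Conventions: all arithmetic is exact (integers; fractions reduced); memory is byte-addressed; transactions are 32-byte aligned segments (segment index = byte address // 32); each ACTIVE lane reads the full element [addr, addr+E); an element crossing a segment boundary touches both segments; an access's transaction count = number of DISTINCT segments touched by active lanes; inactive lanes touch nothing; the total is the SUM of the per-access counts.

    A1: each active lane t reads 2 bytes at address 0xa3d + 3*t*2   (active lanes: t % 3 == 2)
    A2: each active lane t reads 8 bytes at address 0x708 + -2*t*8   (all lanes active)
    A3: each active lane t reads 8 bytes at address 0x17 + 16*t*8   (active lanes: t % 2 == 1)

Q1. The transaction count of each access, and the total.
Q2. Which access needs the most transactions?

A1: 6 transactions
A2: 17 transactions
A3: 16 transactions

Answer: 6,17,16; total 39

Answer: A2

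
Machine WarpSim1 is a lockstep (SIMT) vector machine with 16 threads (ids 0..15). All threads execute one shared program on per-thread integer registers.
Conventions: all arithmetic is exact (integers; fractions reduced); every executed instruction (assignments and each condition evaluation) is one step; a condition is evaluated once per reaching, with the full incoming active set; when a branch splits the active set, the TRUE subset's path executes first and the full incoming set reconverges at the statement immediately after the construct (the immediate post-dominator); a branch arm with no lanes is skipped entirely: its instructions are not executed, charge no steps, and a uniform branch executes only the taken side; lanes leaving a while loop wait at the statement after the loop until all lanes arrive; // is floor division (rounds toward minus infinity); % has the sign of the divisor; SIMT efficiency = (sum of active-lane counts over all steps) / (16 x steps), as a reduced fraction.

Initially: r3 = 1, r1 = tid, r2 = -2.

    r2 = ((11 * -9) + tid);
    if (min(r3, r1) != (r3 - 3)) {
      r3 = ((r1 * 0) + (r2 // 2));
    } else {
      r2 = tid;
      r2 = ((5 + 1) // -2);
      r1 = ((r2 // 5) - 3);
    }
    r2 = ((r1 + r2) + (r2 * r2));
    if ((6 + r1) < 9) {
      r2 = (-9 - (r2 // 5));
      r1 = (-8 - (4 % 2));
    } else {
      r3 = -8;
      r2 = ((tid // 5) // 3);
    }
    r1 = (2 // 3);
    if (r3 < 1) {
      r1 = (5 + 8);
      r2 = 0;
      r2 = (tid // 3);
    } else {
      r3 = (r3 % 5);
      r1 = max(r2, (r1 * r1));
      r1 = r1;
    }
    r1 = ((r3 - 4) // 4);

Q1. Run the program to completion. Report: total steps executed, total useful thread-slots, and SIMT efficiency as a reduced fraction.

Answer: 15 steps, 208 useful, 13/15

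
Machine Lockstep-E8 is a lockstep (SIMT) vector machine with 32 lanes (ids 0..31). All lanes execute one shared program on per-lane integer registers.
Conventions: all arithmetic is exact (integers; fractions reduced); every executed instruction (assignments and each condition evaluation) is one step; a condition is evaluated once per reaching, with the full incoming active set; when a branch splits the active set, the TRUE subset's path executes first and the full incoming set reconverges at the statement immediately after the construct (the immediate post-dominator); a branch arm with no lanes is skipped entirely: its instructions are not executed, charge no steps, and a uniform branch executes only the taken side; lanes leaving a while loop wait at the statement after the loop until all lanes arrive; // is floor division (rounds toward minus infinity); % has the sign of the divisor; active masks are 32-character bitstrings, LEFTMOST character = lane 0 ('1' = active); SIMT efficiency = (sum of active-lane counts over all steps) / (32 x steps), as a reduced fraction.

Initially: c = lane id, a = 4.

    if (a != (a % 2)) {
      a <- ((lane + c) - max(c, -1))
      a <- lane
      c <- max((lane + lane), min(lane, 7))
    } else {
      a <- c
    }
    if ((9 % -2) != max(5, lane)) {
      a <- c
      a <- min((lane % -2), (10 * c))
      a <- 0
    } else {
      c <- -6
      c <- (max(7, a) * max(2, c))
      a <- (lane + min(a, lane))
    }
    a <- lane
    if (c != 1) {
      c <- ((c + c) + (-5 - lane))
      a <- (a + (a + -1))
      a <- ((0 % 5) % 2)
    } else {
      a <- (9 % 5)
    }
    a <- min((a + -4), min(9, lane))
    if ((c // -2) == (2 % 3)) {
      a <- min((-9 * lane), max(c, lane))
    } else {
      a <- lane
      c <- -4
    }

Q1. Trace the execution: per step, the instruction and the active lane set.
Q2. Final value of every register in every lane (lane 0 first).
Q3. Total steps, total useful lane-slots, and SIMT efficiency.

step 0: eval (a != (a % 2))          11111111111111111111111111111111
step 1: a <- ((lane + c) - max(c, -1)) 11111111111111111111111111111111
step 2: a <- lane                    11111111111111111111111111111111
step 3: c <- max((lane + lane), min(lane, 7)) 11111111111111111111111111111111
step 4: eval ((9 % -2) != max(5, lane)) 11111111111111111111111111111111
step 5: a <- c                       11111111111111111111111111111111
step 6: a <- min((lane % -2), (10 * c)) 11111111111111111111111111111111
step 7: a <- 0                       11111111111111111111111111111111
step 8: a <- lane                    11111111111111111111111111111111
step 9: eval (c != 1)                11111111111111111111111111111111
step 10: c <- ((c + c) + (-5 - lane)) 11111111111111111111111111111111
step 11: a <- (a + (a + -1))          11111111111111111111111111111111
step 12: a <- ((0 % 5) % 2)           11111111111111111111111111111111
step 13: a <- min((a + -4), min(9, lane)) 11111111111111111111111111111111
step 14: eval ((c // -2) == (2 % 3))  11111111111111111111111111111111
step 15: a <- min((-9 * lane), max(c, lane)) 10000000000000000000000000000000
step 16: a <- lane                    01111111111111111111111111111111
step 17: c <- -4                      01111111111111111111111111111111

Answer: 18 steps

c: -5,-4,-4,-4,-4,-4,-4,-4,-4,-4,-4,-4,-4,-4,-4,-4,-4,-4,-4,-4,-4,-4,-4,-4,-4,-4,-4,-4,-4,-4,-4,-4
a: 0,1,2,3,4,5,6,7,8,9,10,11,12,13,14,15,16,17,18,19,20,21,22,23,24,25,26,27,28,29,30,31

steps = 18; useful = 543; efficiency = 543/576 = 181/192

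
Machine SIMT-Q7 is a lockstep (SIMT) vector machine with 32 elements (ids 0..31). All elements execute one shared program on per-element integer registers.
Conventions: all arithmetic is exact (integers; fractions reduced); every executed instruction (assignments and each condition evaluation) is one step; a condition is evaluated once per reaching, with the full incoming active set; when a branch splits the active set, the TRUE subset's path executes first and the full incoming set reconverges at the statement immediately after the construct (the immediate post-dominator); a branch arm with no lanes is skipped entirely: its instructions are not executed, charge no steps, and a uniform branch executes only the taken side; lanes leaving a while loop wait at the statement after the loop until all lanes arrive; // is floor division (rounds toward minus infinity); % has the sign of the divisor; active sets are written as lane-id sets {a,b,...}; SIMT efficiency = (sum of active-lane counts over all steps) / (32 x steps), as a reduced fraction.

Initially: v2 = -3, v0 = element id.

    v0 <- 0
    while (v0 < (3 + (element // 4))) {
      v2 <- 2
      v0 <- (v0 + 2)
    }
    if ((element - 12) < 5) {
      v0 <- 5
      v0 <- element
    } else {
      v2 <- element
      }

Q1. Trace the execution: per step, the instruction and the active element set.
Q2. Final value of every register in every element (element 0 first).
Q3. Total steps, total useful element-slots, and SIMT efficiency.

step 0: v0 <- 0                      {0,1,2,3,4,5,6,7,8,9,10,11,12,13,14,15,16,17,18,19,20,21,22,23,24,25,26,27,28,29,30,31}
step 1: eval (v0 < (3 + (element // 4))) {0,1,2,3,4,5,6,7,8,9,10,11,12,13,14,15,16,17,18,19,20,21,22,23,24,25,26,27,28,29,30,31}
step 2: v2 <- 2                      {0,1,2,3,4,5,6,7,8,9,10,11,12,13,14,15,16,17,18,19,20,21,22,23,24,25,26,27,28,29,30,31}
step 3: v0 <- (v0 + 2)               {0,1,2,3,4,5,6,7,8,9,10,11,12,13,14,15,16,17,18,19,20,21,22,23,24,25,26,27,28,29,30,31}
step 4: eval (v0 < (3 + (element // 4))) {0,1,2,3,4,5,6,7,8,9,10,11,12,13,14,15,16,17,18,19,20,21,22,23,24,25,26,27,28,29,30,31}
step 5: v2 <- 2                      {0,1,2,3,4,5,6,7,8,9,10,11,12,13,14,15,16,17,18,19,20,21,22,23,24,25,26,27,28,29,30,31}
step 6: v0 <- (v0 + 2)               {0,1,2,3,4,5,6,7,8,9,10,11,12,13,14,15,16,17,18,19,20,21,22,23,24,25,26,27,28,29,30,31}
step 7: eval (v0 < (3 + (element // 4))) {0,1,2,3,4,5,6,7,8,9,10,11,12,13,14,15,16,17,18,19,20,21,22,23,24,25,26,27,28,29,30,31}
step 8: v2 <- 2                      {8,9,10,11,12,13,14,15,16,17,18,19,20,21,22,23,24,25,26,27,28,29,30,31}
step 9: v0 <- (v0 + 2)               {8,9,10,11,12,13,14,15,16,17,18,19,20,21,22,23,24,25,26,27,28,29,30,31}
step 10: eval (v0 < (3 + (element // 4))) {8,9,10,11,12,13,14,15,16,17,18,19,20,21,22,23,24,25,26,27,28,29,30,31}
step 11: v2 <- 2                      {16,17,18,19,20,21,22,23,24,25,26,27,28,29,30,31}
step 12: v0 <- (v0 + 2)               {16,17,18,19,20,21,22,23,24,25,26,27,28,29,30,31}
step 13: eval (v0 < (3 + (element // 4))) {16,17,18,19,20,21,22,23,24,25,26,27,28,29,30,31}
step 14: v2 <- 2                      {24,25,26,27,28,29,30,31}
step 15: v0 <- (v0 + 2)               {24,25,26,27,28,29,30,31}
step 16: eval (v0 < (3 + (element // 4))) {24,25,26,27,28,29,30,31}
step 17: eval ((element - 12) < 5)    {0,1,2,3,4,5,6,7,8,9,10,11,12,13,14,15,16,17,18,19,20,21,22,23,24,25,26,27,28,29,30,31}
step 18: v0 <- 5                      {0,1,2,3,4,5,6,7,8,9,10,11,12,13,14,15,16}
step 19: v0 <- element                {0,1,2,3,4,5,6,7,8,9,10,11,12,13,14,15,16}
step 20: v2 <- element                {17,18,19,20,21,22,23,24,25,26,27,28,29,30,31}

Answer: 21 steps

v2: 2,2,2,2,2,2,2,2,2,2,2,2,2,2,2,2,2,17,18,19,20,21,22,23,24,25,26,27,28,29,30,31
v0: 0,1,2,3,4,5,6,7,8,9,10,11,12,13,14,15,16,8,8,8,8,8,8,8,10,10,10,10,10,10,10,10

steps = 21; useful = 481; efficiency = 481/672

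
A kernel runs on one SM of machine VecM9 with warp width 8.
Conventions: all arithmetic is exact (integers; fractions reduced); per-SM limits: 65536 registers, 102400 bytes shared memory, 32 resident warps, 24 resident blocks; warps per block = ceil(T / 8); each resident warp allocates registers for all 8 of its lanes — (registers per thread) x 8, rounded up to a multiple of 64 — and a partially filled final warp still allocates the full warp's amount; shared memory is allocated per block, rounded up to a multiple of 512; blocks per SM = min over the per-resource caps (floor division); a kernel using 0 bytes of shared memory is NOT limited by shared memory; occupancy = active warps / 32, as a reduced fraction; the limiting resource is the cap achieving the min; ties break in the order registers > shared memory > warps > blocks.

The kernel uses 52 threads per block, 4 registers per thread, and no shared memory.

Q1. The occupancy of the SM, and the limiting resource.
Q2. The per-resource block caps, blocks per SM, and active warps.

Answer: occupancy 7/8, limited by warps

registers: 146 blocks
shared memory: no limit (kernel uses none)
warps: 4 blocks
blocks: 24 blocks

Answer: 4 blocks, 28 active warps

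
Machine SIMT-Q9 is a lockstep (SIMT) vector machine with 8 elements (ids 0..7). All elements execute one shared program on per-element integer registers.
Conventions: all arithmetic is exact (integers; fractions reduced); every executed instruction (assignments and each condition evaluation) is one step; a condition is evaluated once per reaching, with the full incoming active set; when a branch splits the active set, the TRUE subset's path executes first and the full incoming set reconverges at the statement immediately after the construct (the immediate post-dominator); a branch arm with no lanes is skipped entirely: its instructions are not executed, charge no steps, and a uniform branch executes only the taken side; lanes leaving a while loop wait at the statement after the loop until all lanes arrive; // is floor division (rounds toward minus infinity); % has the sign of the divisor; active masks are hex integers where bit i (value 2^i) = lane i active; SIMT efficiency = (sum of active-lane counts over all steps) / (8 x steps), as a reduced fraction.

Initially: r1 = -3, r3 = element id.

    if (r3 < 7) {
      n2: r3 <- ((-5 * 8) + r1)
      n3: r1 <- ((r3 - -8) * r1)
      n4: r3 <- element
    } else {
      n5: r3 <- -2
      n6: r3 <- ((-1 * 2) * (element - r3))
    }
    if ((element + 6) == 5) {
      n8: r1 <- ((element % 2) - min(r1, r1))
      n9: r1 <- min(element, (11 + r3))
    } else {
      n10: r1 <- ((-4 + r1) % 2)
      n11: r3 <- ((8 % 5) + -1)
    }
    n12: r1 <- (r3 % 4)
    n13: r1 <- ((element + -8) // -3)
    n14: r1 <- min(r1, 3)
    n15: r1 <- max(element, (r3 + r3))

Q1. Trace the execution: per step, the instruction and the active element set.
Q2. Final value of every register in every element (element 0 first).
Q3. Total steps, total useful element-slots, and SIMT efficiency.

step 0: eval (r3 < 7)                0xff
step 1: r3 <- ((-5 * 8) + r1)        0x7f
step 2: r1 <- ((r3 - -8) * r1)       0x7f
step 3: r3 <- element                0x7f
step 4: r3 <- -2                     0x80
step 5: r3 <- ((-1 * 2) * (element - r3)) 0x80
step 6: eval ((element + 6) == 5)    0xff
step 7: r1 <- ((-4 + r1) % 2)        0xff
step 8: r3 <- ((8 % 5) + -1)         0xff
step 9: r1 <- (r3 % 4)               0xff
step 10: r1 <- ((element + -8) // -3) 0xff
step 11: r1 <- min(r1, 3)             0xff
step 12: r1 <- max(element, (r3 + r3)) 0xff

Answer: 13 steps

r1: 4,4,4,4,4,5,6,7
r3: 2,2,2,2,2,2,2,2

steps = 13; useful = 87; efficiency = 87/104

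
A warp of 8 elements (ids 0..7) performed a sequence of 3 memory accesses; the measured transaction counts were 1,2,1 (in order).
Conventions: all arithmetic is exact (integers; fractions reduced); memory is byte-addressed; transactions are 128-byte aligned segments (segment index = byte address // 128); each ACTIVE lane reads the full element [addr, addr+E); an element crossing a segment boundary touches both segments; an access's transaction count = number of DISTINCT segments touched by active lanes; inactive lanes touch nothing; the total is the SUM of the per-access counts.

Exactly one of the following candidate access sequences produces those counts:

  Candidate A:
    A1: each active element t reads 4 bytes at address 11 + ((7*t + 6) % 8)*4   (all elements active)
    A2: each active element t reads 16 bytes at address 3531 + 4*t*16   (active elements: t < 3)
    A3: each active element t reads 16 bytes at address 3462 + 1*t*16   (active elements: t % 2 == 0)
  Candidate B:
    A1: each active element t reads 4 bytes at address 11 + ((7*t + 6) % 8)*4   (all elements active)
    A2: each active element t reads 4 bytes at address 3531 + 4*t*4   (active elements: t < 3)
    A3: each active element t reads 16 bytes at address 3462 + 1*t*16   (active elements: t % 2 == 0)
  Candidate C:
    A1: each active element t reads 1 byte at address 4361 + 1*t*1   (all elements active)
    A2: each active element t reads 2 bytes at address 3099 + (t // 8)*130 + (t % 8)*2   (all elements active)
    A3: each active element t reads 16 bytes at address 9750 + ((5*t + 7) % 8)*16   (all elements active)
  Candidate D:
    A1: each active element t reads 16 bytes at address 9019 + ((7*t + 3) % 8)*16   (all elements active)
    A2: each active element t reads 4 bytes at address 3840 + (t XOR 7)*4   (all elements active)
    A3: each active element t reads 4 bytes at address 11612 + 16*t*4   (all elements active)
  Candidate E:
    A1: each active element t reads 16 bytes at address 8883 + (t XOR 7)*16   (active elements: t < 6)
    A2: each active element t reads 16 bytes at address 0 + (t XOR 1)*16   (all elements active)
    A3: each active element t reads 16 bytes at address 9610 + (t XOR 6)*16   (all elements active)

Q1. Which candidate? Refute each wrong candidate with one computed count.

B: A2 gives 1 transaction, not 2
C: A2 gives 1 transaction, not 2
D: A1 gives 2 transactions, not 1
E: A1 gives 2 transactions, not 1
A: all counts match (1,2,1)

Answer: A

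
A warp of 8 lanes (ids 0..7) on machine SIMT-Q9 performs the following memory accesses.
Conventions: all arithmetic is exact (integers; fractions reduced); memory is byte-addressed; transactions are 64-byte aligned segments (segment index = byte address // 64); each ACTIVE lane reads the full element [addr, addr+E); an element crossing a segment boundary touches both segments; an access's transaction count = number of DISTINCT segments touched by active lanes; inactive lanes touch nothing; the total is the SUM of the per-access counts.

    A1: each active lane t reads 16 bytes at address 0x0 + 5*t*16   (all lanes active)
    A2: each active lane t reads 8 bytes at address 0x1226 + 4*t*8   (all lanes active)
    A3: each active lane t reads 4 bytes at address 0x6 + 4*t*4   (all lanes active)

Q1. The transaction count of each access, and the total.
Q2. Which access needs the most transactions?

A1: 8 transactions
A2: 5 transactions
A3: 2 transactions

Answer: 8,5,2; total 15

Answer: A1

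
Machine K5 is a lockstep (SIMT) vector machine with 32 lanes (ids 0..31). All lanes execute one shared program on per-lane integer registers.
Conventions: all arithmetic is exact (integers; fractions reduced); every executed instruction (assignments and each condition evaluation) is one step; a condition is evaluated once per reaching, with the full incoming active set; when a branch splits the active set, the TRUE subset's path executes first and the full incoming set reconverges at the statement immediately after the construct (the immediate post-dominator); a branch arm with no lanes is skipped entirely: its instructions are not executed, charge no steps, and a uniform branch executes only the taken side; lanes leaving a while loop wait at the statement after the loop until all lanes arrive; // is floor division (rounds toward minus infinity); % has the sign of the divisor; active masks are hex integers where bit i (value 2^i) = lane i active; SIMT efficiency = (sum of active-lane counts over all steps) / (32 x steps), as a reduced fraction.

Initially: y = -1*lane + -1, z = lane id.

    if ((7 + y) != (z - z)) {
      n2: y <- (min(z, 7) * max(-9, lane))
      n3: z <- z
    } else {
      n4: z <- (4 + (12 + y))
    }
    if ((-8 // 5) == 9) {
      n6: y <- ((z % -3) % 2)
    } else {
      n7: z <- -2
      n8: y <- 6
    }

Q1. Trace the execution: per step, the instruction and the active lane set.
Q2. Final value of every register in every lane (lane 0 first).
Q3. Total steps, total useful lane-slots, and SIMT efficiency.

step 0: eval ((7 + y) != (z - z))    0xffffffff
step 1: y <- (min(z, 7) * max(-9, lane)) 0xffffffbf
step 2: z <- z                       0xffffffbf
step 3: z <- (4 + (12 + y))          0x00000040
step 4: eval ((-8 // 5) == 9)        0xffffffff
step 5: z <- -2                      0xffffffff
step 6: y <- 6                       0xffffffff

Answer: 7 steps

y: 6,6,6,6,6,6,6,6,6,6,6,6,6,6,6,6,6,6,6,6,6,6,6,6,6,6,6,6,6,6,6,6
z: -2,-2,-2,-2,-2,-2,-2,-2,-2,-2,-2,-2,-2,-2,-2,-2,-2,-2,-2,-2,-2,-2,-2,-2,-2,-2,-2,-2,-2,-2,-2,-2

steps = 7; useful = 191; efficiency = 191/224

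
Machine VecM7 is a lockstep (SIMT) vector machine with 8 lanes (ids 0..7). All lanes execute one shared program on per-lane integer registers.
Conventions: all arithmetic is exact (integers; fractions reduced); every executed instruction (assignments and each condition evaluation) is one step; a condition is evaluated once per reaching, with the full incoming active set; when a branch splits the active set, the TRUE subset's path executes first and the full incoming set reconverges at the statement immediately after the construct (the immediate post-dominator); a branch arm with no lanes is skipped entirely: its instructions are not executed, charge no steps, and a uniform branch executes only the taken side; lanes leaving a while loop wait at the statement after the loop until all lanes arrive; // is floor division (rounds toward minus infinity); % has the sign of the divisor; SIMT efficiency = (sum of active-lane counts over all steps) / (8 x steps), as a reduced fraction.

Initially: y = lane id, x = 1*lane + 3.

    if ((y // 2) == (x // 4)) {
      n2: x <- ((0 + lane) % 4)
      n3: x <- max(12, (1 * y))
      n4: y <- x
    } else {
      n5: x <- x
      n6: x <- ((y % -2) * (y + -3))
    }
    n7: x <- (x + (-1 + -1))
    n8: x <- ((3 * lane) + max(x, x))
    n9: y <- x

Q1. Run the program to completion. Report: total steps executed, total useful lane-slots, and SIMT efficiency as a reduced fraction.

Answer: 9 steps, 52 useful, 13/18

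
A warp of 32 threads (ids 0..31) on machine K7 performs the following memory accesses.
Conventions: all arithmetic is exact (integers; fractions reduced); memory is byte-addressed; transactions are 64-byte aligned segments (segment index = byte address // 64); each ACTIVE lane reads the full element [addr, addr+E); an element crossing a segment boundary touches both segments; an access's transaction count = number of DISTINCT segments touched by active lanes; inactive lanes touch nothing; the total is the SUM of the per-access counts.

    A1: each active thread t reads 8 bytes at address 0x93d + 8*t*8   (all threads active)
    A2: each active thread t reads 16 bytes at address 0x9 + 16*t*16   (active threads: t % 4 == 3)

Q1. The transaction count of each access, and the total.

A1: 33 transactions
A2: 8 transactions

Answer: 33,8; total 41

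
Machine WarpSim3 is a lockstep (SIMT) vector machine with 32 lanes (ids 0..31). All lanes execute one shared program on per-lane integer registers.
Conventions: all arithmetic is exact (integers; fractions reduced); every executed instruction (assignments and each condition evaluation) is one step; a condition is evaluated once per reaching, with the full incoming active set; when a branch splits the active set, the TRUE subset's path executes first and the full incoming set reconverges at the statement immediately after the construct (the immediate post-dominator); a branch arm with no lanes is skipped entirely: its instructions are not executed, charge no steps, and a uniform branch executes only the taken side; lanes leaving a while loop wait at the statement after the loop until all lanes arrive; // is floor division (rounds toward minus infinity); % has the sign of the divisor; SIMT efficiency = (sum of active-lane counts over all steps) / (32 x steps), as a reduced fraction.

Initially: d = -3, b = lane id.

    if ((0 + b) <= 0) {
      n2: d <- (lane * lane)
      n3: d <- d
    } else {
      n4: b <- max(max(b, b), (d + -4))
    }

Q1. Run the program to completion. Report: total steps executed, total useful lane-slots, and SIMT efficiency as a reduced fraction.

Answer: 4 steps, 65 useful, 65/128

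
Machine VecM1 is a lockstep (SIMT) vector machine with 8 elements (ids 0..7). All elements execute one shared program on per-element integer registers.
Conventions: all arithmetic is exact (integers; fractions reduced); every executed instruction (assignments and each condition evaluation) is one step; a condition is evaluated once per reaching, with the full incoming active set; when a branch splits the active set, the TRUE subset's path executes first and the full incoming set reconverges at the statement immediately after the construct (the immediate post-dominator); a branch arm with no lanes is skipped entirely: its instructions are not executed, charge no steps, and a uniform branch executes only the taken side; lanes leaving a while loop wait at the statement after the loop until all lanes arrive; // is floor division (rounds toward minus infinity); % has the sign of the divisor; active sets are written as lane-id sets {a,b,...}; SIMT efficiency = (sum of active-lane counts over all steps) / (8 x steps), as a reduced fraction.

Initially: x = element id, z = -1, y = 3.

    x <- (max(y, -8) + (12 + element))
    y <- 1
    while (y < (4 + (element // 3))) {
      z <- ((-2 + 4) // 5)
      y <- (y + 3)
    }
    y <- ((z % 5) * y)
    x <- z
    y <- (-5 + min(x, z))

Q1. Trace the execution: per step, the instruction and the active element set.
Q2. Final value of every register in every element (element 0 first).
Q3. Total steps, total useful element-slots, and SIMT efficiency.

step 0: x <- (max(y, -8) + (12 + element)) {0,1,2,3,4,5,6,7}
step 1: y <- 1                       {0,1,2,3,4,5,6,7}
step 2: eval (y < (4 + (element // 3))) {0,1,2,3,4,5,6,7}
step 3: z <- ((-2 + 4) // 5)         {0,1,2,3,4,5,6,7}
step 4: y <- (y + 3)                 {0,1,2,3,4,5,6,7}
step 5: eval (y < (4 + (element // 3))) {0,1,2,3,4,5,6,7}
step 6: z <- ((-2 + 4) // 5)         {3,4,5,6,7}
step 7: y <- (y + 3)                 {3,4,5,6,7}
step 8: eval (y < (4 + (element // 3))) {3,4,5,6,7}
step 9: y <- ((z % 5) * y)           {0,1,2,3,4,5,6,7}
step 10: x <- z                       {0,1,2,3,4,5,6,7}
step 11: y <- (-5 + min(x, z))        {0,1,2,3,4,5,6,7}

Answer: 12 steps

x: 0,0,0,0,0,0,0,0
z: 0,0,0,0,0,0,0,0
y: -5,-5,-5,-5,-5,-5,-5,-5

steps = 12; useful = 87; efficiency = 87/96 = 29/32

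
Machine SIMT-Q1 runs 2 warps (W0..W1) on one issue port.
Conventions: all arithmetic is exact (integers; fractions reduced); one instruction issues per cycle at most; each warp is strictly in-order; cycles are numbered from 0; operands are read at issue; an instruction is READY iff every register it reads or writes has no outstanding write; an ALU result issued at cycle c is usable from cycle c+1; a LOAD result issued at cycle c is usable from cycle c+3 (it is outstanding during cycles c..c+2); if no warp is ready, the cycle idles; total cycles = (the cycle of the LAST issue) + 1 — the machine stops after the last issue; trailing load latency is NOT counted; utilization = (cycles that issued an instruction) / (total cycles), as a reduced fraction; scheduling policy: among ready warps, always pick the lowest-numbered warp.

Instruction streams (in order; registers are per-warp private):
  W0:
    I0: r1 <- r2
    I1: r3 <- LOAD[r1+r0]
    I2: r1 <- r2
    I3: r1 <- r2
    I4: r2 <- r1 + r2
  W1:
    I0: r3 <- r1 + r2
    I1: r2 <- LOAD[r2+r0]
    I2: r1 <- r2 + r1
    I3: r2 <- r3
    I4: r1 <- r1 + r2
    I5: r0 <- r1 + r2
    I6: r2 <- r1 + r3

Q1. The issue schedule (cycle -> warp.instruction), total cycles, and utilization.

cycle 0: W0.I0
cycle 1: W0.I1
cycle 2: W0.I2
cycle 3: W0.I3
cycle 4: W0.I4
cycle 5: W1.I0
cycle 6: W1.I1
cycle 7: idle
cycle 8: idle
cycle 9: W1.I2
cycle 10: W1.I3
cycle 11: W1.I4
cycle 12: W1.I5
cycle 13: W1.I6

Answer: 14 cycles, utilization 6/7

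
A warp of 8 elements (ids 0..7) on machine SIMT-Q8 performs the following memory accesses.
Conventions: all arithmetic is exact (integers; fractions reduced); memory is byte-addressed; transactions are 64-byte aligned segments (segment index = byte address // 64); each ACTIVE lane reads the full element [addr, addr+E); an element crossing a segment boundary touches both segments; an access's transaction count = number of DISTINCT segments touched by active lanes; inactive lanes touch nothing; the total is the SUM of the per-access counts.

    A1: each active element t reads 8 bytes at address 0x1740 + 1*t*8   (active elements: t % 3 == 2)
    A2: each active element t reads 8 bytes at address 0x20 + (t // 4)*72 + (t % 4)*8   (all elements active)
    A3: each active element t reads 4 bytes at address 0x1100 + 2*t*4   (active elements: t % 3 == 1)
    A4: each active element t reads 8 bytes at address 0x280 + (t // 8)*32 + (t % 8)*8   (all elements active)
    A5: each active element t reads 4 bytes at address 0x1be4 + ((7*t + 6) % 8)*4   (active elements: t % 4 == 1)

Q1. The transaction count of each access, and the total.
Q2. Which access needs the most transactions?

A1: 1 transaction
A2: 3 transactions
A3: 1 transaction
A4: 1 transaction
A5: 1 transaction

Answer: 1,3,1,1,1; total 7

Answer: A2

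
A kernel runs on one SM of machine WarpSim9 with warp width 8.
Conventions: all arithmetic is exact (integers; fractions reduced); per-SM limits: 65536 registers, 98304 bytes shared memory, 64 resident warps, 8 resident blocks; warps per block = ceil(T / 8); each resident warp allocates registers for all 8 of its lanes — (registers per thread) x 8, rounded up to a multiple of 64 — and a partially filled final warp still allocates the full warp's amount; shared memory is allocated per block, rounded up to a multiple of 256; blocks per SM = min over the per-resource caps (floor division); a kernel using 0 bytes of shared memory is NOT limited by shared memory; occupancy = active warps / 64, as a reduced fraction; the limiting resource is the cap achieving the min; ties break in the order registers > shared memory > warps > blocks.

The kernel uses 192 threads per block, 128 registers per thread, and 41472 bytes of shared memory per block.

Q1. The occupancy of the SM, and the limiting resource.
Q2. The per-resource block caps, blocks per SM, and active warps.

Answer: occupancy 3/4, limited by registers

registers: 2 blocks
shared memory: 2 blocks
warps: 2 blocks
blocks: 8 blocks

Answer: 2 blocks, 48 active warps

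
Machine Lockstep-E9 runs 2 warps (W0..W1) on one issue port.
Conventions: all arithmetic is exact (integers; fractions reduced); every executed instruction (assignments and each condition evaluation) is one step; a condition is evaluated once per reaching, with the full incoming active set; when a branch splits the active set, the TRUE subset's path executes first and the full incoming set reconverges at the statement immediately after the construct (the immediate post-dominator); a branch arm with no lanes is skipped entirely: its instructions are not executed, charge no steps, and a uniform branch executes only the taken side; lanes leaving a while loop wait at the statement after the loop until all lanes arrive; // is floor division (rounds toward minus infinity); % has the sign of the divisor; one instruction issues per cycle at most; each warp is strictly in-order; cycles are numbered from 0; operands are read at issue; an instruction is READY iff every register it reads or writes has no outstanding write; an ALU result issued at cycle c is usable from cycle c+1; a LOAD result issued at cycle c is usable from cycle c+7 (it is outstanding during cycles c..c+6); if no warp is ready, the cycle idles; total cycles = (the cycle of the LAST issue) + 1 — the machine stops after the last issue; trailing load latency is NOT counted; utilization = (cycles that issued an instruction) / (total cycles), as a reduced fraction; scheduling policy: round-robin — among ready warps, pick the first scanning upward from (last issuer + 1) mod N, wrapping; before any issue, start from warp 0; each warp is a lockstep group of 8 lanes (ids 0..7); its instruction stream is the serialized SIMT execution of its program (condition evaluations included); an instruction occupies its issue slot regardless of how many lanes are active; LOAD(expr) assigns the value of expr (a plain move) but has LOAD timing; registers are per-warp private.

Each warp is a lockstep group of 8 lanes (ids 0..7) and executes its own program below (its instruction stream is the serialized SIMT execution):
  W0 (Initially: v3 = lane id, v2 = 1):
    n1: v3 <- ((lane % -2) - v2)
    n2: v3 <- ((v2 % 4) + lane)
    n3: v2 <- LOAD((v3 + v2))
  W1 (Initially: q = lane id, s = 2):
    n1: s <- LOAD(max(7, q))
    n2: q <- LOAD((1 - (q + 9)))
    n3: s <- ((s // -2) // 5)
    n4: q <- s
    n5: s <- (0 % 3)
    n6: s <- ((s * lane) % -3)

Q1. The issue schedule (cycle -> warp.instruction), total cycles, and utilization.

cycle 0: W0.I0
cycle 1: W1.I0
cycle 2: W0.I1
cycle 3: W1.I1
cycle 4: W0.I2
cycle 5: idle
cycle 6: idle
cycle 7: idle
cycle 8: W1.I2
cycle 9: idle
cycle 10: W1.I3
cycle 11: W1.I4
cycle 12: W1.I5

Answer: 13 cycles, utilization 9/13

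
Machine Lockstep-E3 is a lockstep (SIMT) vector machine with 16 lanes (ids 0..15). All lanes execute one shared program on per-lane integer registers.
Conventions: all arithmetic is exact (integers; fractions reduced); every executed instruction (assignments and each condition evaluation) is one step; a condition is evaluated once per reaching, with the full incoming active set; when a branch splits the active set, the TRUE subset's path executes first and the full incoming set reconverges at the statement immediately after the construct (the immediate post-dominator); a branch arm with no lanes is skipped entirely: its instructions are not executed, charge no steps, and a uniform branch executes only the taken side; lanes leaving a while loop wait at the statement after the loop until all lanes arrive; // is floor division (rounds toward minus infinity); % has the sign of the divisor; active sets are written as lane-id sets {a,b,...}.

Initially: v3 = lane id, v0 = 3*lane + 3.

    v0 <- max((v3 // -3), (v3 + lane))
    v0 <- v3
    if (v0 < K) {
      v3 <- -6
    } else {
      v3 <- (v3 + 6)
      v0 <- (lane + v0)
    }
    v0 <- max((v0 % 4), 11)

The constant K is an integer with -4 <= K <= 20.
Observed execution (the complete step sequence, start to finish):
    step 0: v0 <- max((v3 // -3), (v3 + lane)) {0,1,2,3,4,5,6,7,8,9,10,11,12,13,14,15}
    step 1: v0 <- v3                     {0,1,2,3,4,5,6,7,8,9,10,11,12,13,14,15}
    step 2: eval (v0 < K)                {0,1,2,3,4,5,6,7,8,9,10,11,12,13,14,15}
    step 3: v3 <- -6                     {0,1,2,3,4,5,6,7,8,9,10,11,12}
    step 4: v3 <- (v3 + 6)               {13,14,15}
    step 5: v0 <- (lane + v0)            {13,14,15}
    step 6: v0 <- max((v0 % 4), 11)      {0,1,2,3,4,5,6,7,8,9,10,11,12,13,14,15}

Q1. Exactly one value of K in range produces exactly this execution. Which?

Answer: K = 13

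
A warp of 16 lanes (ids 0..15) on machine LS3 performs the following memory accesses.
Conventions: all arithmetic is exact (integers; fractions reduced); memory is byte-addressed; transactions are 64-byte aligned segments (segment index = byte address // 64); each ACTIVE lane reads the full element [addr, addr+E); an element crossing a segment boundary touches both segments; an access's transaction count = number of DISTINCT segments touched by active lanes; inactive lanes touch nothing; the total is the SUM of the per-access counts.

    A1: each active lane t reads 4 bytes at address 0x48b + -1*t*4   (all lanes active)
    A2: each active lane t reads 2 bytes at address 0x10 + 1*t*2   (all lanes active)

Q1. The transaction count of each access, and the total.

A1: 2 transactions
A2: 1 transaction

Answer: 2,1; total 3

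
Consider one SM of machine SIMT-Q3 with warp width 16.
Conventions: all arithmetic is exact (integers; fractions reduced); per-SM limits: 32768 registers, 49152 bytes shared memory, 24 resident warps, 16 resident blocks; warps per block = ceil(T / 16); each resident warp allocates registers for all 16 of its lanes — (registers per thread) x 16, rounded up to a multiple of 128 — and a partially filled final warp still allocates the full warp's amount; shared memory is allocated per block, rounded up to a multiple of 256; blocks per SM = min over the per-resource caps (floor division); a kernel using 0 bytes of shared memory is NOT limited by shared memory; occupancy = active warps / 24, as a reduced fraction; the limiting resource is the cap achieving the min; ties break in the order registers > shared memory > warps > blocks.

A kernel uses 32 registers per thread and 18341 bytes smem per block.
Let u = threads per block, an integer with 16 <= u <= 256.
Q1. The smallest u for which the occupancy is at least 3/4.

Answer: u = 129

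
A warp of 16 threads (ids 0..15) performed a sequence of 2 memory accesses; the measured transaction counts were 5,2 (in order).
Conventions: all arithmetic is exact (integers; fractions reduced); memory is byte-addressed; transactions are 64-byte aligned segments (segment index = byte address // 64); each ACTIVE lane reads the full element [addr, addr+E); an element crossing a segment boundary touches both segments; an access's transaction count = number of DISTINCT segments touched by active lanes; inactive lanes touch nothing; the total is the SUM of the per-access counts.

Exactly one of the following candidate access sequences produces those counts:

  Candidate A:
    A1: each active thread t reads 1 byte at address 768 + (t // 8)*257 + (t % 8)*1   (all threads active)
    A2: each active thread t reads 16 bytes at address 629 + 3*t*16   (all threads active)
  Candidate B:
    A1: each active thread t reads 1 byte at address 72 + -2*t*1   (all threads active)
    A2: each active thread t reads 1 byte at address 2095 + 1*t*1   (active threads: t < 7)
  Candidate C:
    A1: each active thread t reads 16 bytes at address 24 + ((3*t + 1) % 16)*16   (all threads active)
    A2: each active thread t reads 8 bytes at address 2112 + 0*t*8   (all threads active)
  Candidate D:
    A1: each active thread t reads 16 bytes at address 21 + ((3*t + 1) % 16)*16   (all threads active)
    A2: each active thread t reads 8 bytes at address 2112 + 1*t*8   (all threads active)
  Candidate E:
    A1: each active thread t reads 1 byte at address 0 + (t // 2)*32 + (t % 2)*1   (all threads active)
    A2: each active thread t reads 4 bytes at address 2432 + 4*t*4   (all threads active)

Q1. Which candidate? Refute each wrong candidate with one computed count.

A: A1 gives 2 transactions, not 5
B: A1 gives 2 transactions, not 5
C: A2 gives 1 transaction, not 2
E: A1 gives 4 transactions, not 5
D: all counts match (5,2)

Answer: D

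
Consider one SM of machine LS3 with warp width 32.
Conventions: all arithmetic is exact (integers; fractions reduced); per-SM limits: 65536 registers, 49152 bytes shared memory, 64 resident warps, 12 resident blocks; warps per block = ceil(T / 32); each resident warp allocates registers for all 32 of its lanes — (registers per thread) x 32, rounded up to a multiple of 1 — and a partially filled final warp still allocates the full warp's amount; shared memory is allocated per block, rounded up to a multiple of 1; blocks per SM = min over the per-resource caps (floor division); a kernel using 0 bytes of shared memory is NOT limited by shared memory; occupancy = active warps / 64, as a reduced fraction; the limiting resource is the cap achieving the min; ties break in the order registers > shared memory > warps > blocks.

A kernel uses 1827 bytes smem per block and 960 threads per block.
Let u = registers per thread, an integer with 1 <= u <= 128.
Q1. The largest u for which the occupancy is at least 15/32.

Answer: u = 68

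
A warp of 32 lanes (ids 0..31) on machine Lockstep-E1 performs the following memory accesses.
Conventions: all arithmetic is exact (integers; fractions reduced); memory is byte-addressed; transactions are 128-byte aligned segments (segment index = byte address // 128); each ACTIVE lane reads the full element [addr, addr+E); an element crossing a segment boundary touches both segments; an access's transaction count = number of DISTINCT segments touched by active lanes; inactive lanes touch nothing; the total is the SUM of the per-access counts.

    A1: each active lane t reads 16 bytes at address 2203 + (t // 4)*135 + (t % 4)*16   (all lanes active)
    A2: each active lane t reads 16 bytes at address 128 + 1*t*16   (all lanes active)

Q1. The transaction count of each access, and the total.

A1: 9 transactions
A2: 4 transactions

Answer: 9,4; total 13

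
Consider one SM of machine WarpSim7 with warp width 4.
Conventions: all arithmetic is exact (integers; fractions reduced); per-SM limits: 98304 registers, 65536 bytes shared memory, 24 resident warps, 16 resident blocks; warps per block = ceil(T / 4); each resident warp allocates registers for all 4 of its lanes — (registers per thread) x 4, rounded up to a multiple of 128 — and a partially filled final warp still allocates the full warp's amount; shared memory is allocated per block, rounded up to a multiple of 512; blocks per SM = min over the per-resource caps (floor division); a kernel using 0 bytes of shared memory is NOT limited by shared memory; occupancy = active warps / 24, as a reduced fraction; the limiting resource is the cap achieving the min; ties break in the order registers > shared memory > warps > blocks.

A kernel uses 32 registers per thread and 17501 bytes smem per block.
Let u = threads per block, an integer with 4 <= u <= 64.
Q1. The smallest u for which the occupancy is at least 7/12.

Answer: u = 17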